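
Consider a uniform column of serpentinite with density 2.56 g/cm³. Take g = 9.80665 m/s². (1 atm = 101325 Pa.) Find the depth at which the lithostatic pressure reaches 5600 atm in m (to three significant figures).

22600 m

h = P/(ρg) = 5600 atm / (2560 kg/m³ × 9.80665 m/s²) = 5.674×10^8 Pa / 25105 Pa/m = 22602 m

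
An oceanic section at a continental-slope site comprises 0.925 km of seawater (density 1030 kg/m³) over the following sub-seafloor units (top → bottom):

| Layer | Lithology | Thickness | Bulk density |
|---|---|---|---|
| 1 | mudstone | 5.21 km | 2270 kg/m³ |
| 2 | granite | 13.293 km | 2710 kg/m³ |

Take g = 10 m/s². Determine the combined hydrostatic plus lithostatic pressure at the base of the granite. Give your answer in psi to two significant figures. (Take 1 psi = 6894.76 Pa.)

71000 psi

seawater: 1030 kg/m³ × 10 m/s² × 925 m = 9.527×10^6 Pa = 1382 psi
mudstone: 2270 kg/m³ × 10 m/s² × 5210 m = 1.183×10^8 Pa = 17153 psi
granite: 2710 kg/m³ × 10 m/s² × 13293 m = 3.602×10^8 Pa = 52248 psi
Total = 1382 + 17153 + 52248 = 70783 psi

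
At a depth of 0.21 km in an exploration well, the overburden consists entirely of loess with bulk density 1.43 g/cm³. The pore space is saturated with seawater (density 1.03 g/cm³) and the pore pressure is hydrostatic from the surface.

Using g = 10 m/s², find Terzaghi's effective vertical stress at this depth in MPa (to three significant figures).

Overburden (lithostatic) stress σ_v:
loess: 1430 kg/m³ × 10 m/s² × 210 m = 3.003×10^6 Pa = 3.003 MPa
Pore pressure P_p = 1030 kg/m³ × 10 m/s² × 210 m = 2.163×10^6 Pa = 2.163 MPa
Effective stress σ' = σ_v − P_p = 3.003 − 2.163 = 0.84000 MPa

0.840 MPa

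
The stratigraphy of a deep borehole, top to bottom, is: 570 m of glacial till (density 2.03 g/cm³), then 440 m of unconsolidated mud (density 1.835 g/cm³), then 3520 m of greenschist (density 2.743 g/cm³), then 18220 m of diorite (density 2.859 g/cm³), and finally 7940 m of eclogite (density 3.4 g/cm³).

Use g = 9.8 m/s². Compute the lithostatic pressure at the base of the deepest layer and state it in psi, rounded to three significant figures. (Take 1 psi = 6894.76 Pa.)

129000 psi

glacial till: 2030 kg/m³ × 9.8 m/s² × 570 m = 1.134×10^7 Pa = 1645 psi
unconsolidated mud: 1835 kg/m³ × 9.8 m/s² × 440 m = 7.913×10^6 Pa = 1148 psi
greenschist: 2743 kg/m³ × 9.8 m/s² × 3520 m = 9.462×10^7 Pa = 13724 psi
diorite: 2859 kg/m³ × 9.8 m/s² × 18220 m = 5.105×10^8 Pa = 74041 psi
eclogite: 3400 kg/m³ × 9.8 m/s² × 7940 m = 2.646×10^8 Pa = 38371 psi
Total = 1645 + 1148 + 13724 + 74041 + 38371 = 1.2893×10^5 psi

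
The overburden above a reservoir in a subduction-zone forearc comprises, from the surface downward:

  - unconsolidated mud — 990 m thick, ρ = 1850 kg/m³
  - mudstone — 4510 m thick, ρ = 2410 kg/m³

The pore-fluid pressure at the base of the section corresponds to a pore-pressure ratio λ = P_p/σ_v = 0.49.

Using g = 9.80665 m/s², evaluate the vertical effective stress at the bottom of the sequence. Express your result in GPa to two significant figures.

0.064 GPa

Overburden (lithostatic) stress σ_v:
unconsolidated mud: 1850 kg/m³ × 9.80665 m/s² × 990 m = 1.796×10^7 Pa = 17.96 MPa
mudstone: 2410 kg/m³ × 9.80665 m/s² × 4510 m = 1.066×10^8 Pa = 106.6 MPa
Total = 17.96 + 106.6 = 124.55 MPa
Pore pressure P_p = λ·σ_v = 0.49 × 124.6 MPa = 61.03 MPa
Effective stress σ' = σ_v − P_p = 124.6 − 61.03 = 63.521 MPa = 0.063521 GPa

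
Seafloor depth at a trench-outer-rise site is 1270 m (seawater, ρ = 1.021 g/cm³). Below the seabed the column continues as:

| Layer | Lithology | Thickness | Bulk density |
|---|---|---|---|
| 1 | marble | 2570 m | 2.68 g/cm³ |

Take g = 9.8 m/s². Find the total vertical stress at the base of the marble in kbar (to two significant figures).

0.80 kbar

seawater: 1021 kg/m³ × 9.8 m/s² × 1270 m = 1.271×10^7 Pa = 0.1271 kbar
marble: 2680 kg/m³ × 9.8 m/s² × 2570 m = 6.750×10^7 Pa = 0.6750 kbar
Total = 0.1271 + 0.6750 = 0.80206 kbar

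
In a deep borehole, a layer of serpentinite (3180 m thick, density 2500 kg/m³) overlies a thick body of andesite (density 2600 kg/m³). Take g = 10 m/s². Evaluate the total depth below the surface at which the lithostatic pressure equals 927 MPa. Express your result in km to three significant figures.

Pressure at base of upper layers: 2500×10×3180 = 7.950×10^7 Pa = 79.50 MPa
Remaining pressure to be supplied by andesite: 9.270×10^8 − 7.950×10^7 = 8.475×10^8 Pa
Additional depth in andesite = 8.475×10^8 Pa / (2600 kg/m³ × 10 m/s²) = 32596 m
Total depth = 3180 m + 32596 m = 35776 m
= 35.776 km

35.8 km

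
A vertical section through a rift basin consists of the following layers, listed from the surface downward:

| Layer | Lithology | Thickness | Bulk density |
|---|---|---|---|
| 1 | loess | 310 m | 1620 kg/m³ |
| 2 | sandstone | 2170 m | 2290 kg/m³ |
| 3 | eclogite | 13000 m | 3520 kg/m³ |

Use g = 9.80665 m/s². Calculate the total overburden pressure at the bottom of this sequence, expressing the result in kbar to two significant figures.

5.0 kbar

loess: 1620 kg/m³ × 9.80665 m/s² × 310 m = 4.925×10^6 Pa = 0.04925 kbar
sandstone: 2290 kg/m³ × 9.80665 m/s² × 2170 m = 4.873×10^7 Pa = 0.4873 kbar
eclogite: 3520 kg/m³ × 9.80665 m/s² × 13000 m = 4.488×10^8 Pa = 4.488 kbar
Total = 0.04925 + 0.4873 + 4.488 = 5.0241 kbar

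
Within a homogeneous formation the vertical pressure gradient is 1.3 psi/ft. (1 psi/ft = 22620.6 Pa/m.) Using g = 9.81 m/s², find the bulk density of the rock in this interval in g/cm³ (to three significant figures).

ρ = (dP/dz)/g = 1.3 psi/ft / 9.81 m/s² = 29407 Pa/m / 9.81 m/s² = 2997.6 kg/m³
= 2.998 g/cm³

3.00 g/cm³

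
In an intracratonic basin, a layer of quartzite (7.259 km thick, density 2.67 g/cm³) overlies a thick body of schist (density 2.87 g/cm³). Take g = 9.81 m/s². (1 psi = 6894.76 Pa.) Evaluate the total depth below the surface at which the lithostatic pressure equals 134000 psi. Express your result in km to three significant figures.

33.3 km

Pressure at base of upper layers: 2670×9.81×7259 = 1.901×10^8 Pa = 27576 psi
Remaining pressure to be supplied by schist: 9.239×10^8 − 1.901×10^8 = 7.338×10^8 Pa
Additional depth in schist = 7.338×10^8 Pa / (2870 kg/m³ × 9.81 m/s²) = 26062 m
Total depth = 7259 m + 26062 m = 33321 m
= 33.321 km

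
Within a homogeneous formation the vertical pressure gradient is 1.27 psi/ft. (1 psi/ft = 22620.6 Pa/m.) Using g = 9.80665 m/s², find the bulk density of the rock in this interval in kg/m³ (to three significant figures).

2930 kg/m³

ρ = (dP/dz)/g = 1.27 psi/ft / 9.80665 m/s² = 28728 Pa/m / 9.80665 m/s² = 2929.5 kg/m³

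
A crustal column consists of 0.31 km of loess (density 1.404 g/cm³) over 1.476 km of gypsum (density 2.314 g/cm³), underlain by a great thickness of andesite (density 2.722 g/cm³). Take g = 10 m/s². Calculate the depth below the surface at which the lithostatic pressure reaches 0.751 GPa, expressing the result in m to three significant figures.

28000 m

Pressure at base of upper layers: 1404×10×310 + 2314×10×1476 = 3.851×10^7 Pa = 0.03851 GPa
Remaining pressure to be supplied by andesite: 7.510×10^8 − 3.851×10^7 = 7.125×10^8 Pa
Additional depth in andesite = 7.125×10^8 Pa / (2722 kg/m³ × 10 m/s²) = 26175 m
Total depth = 1786 m + 26175 m = 27961 m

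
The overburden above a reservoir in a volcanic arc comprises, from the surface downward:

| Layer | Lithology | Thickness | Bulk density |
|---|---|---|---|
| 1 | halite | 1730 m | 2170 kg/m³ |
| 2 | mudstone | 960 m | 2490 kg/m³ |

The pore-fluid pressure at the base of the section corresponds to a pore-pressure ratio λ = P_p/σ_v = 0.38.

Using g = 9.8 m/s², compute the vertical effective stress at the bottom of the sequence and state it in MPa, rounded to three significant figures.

Overburden (lithostatic) stress σ_v:
halite: 2170 kg/m³ × 9.8 m/s² × 1730 m = 3.679×10^7 Pa = 36.79 MPa
mudstone: 2490 kg/m³ × 9.8 m/s² × 960 m = 2.343×10^7 Pa = 23.43 MPa
Total = 36.79 + 23.43 = 60.216 MPa
Pore pressure P_p = λ·σ_v = 0.38 × 60.22 MPa = 22.88 MPa
Effective stress σ' = σ_v − P_p = 60.22 − 22.88 = 37.334 MPa

37.3 MPa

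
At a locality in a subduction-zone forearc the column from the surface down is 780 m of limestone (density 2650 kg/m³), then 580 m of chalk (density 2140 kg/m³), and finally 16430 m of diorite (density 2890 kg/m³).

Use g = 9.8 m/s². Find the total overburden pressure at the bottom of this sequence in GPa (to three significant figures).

0.498 GPa

limestone: 2650 kg/m³ × 9.8 m/s² × 780 m = 2.026×10^7 Pa = 0.02026 GPa
chalk: 2140 kg/m³ × 9.8 m/s² × 580 m = 1.216×10^7 Pa = 0.01216 GPa
diorite: 2890 kg/m³ × 9.8 m/s² × 16430 m = 4.653×10^8 Pa = 0.4653 GPa
Total = 0.02026 + 0.01216 + 0.4653 = 0.49775 GPa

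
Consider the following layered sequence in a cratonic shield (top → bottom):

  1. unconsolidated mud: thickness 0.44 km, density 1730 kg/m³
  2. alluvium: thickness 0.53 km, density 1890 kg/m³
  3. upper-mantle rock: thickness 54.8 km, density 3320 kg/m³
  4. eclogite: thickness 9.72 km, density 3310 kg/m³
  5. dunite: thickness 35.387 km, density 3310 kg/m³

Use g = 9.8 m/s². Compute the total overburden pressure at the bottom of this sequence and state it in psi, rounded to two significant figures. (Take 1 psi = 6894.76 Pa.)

470000 psi

unconsolidated mud: 1730 kg/m³ × 9.8 m/s² × 440 m = 7.460×10^6 Pa = 1082 psi
alluvium: 1890 kg/m³ × 9.8 m/s² × 530 m = 9.817×10^6 Pa = 1424 psi
upper-mantle rock: 3320 kg/m³ × 9.8 m/s² × 54800 m = 1.783×10^9 Pa = 2.586×10^5 psi
eclogite: 3310 kg/m³ × 9.8 m/s² × 9720 m = 3.153×10^8 Pa = 45730 psi
dunite: 3310 kg/m³ × 9.8 m/s² × 35387 m = 1.148×10^9 Pa = 1.665×10^5 psi
Total = 1082 + 1424 + 2.586×10^5 + 45730 + 1.665×10^5 = 4.7332×10^5 psi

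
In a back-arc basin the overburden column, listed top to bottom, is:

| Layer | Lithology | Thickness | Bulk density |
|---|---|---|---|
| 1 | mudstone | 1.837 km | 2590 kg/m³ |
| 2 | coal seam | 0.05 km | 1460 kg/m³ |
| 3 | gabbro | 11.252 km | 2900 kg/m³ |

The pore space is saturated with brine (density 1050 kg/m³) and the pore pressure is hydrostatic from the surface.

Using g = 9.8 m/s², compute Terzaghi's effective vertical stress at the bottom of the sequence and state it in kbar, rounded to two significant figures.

2.3 kbar

Overburden (lithostatic) stress σ_v:
mudstone: 2590 kg/m³ × 9.8 m/s² × 1837 m = 4.663×10^7 Pa = 46.63 MPa
coal seam: 1460 kg/m³ × 9.8 m/s² × 50 m = 7.154×10^5 Pa = 0.7154 MPa
gabbro: 2900 kg/m³ × 9.8 m/s² × 11252 m = 3.198×10^8 Pa = 319.8 MPa
Total = 46.63 + 0.7154 + 319.8 = 367.12 MPa
Pore pressure P_p = 1050 kg/m³ × 9.8 m/s² × 13139 m = 1.352×10^8 Pa = 135.2 MPa
Effective stress σ' = σ_v − P_p = 367.1 − 135.2 = 231.92 MPa = 2.3192 kbar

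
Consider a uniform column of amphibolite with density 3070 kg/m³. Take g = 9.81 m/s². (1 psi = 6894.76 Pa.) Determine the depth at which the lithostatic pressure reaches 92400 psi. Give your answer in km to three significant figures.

h = P/(ρg) = 92400 psi / (3070 kg/m³ × 9.81 m/s²) = 6.371×10^8 Pa / 30117 Pa/m = 21154 m
= 21.154 km

21.2 km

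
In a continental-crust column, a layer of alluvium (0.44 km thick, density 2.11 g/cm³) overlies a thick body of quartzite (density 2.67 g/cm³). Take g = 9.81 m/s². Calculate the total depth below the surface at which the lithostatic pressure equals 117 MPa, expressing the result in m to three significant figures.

Pressure at base of upper layers: 2110×9.81×440 = 9.108×10^6 Pa = 9.108 MPa
Remaining pressure to be supplied by quartzite: 1.170×10^8 − 9.108×10^6 = 1.079×10^8 Pa
Additional depth in quartzite = 1.079×10^8 Pa / (2670 kg/m³ × 9.81 m/s²) = 4119.2 m
Total depth = 440 m + 4119.2 m = 4559.2 m

4560 m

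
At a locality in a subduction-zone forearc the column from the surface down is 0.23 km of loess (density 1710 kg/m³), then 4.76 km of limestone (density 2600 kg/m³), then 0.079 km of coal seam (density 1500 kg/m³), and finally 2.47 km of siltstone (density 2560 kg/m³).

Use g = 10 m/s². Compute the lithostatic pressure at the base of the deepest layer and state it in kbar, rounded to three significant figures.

1.92 kbar

loess: 1710 kg/m³ × 10 m/s² × 230 m = 3.933×10^6 Pa = 0.03933 kbar
limestone: 2600 kg/m³ × 10 m/s² × 4760 m = 1.238×10^8 Pa = 1.238 kbar
coal seam: 1500 kg/m³ × 10 m/s² × 79 m = 1.185×10^6 Pa = 0.01185 kbar
siltstone: 2560 kg/m³ × 10 m/s² × 2470 m = 6.323×10^7 Pa = 0.6323 kbar
Total = 0.03933 + 1.238 + 0.01185 + 0.6323 = 1.9211 kbar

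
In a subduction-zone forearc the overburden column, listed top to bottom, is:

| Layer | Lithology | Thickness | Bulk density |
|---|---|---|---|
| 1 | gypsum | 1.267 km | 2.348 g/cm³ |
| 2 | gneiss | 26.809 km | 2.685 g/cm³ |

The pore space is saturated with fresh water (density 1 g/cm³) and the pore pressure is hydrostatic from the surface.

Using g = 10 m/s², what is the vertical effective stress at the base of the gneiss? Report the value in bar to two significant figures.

4700 bar

Overburden (lithostatic) stress σ_v:
gypsum: 2348 kg/m³ × 10 m/s² × 1267 m = 2.975×10^7 Pa = 29.75 MPa
gneiss: 2685 kg/m³ × 10 m/s² × 26809 m = 7.198×10^8 Pa = 719.8 MPa
Total = 29.75 + 719.8 = 749.57 MPa
Pore pressure P_p = 1000 kg/m³ × 10 m/s² × 28076 m = 2.808×10^8 Pa = 280.8 MPa
Effective stress σ' = σ_v − P_p = 749.6 − 280.8 = 468.81 MPa = 4688.1 bar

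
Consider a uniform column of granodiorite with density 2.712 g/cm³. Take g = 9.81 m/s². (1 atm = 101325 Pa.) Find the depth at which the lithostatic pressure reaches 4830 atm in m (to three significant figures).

18400 m

h = P/(ρg) = 4830 atm / (2712 kg/m³ × 9.81 m/s²) = 4.894×10^8 Pa / 26605 Pa/m = 18395 m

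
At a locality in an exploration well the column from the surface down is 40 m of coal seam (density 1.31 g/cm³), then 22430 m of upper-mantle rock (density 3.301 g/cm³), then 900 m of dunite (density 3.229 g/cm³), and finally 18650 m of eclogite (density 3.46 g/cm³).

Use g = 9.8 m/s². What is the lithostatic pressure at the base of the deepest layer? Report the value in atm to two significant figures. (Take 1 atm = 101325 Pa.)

14000 atm

coal seam: 1310 kg/m³ × 9.8 m/s² × 40 m = 5.135×10^5 Pa = 5.068 atm
upper-mantle rock: 3301 kg/m³ × 9.8 m/s² × 22430 m = 7.256×10^8 Pa = 7161 atm
dunite: 3229 kg/m³ × 9.8 m/s² × 900 m = 2.848×10^7 Pa = 281.1 atm
eclogite: 3460 kg/m³ × 9.8 m/s² × 18650 m = 6.324×10^8 Pa = 6241 atm
Total = 5.068 + 7161 + 281.1 + 6241 = 13688 atm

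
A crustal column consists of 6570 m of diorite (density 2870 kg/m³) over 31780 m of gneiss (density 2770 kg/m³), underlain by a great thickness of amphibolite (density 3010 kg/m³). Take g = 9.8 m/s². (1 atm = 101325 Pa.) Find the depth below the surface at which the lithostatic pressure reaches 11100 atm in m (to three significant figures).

Pressure at base of upper layers: 2870×9.8×6570 + 2770×9.8×31780 = 1.047×10^9 Pa = 10338 atm
Remaining pressure to be supplied by amphibolite: 1.125×10^9 − 1.047×10^9 = 7.722×10^7 Pa
Additional depth in amphibolite = 7.722×10^7 Pa / (3010 kg/m³ × 9.8 m/s²) = 2617.8 m
Total depth = 38350 m + 2617.8 m = 40968 m

41000 m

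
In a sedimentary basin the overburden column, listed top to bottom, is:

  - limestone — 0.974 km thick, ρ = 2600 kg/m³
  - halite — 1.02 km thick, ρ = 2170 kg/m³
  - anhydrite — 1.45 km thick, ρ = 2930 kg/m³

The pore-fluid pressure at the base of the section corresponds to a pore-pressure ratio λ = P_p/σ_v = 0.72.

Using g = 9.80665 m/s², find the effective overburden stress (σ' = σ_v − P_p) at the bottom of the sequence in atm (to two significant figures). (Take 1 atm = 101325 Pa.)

240 atm

Overburden (lithostatic) stress σ_v:
limestone: 2600 kg/m³ × 9.80665 m/s² × 974 m = 2.483×10^7 Pa = 24.83 MPa
halite: 2170 kg/m³ × 9.80665 m/s² × 1020 m = 2.171×10^7 Pa = 21.71 MPa
anhydrite: 2930 kg/m³ × 9.80665 m/s² × 1450 m = 4.166×10^7 Pa = 41.66 MPa
Total = 24.83 + 21.71 + 41.66 = 88.204 MPa
Pore pressure P_p = λ·σ_v = 0.72 × 88.20 MPa = 63.51 MPa
Effective stress σ' = σ_v − P_p = 88.20 − 63.51 = 24.697 MPa = 243.74 atm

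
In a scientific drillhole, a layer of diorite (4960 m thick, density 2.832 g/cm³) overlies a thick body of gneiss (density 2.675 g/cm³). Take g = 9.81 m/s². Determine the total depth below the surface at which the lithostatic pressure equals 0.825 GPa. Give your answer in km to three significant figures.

31.1 km

Pressure at base of upper layers: 2832×9.81×4960 = 1.378×10^8 Pa = 0.1378 GPa
Remaining pressure to be supplied by gneiss: 8.250×10^8 − 1.378×10^8 = 6.872×10^8 Pa
Additional depth in gneiss = 6.872×10^8 Pa / (2675 kg/m³ × 9.81 m/s²) = 26187 m
Total depth = 4960 m + 26187 m = 31147 m
= 31.147 km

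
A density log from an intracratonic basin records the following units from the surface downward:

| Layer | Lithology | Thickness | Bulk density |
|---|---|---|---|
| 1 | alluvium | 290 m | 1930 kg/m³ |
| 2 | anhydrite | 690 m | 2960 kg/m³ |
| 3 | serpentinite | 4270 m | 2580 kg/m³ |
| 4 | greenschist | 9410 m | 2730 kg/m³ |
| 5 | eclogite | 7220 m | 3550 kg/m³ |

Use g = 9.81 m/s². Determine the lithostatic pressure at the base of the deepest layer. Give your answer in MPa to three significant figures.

637 MPa

alluvium: 1930 kg/m³ × 9.81 m/s² × 290 m = 5.491×10^6 Pa = 5.491 MPa
anhydrite: 2960 kg/m³ × 9.81 m/s² × 690 m = 2.004×10^7 Pa = 20.04 MPa
serpentinite: 2580 kg/m³ × 9.81 m/s² × 4270 m = 1.081×10^8 Pa = 108.1 MPa
greenschist: 2730 kg/m³ × 9.81 m/s² × 9410 m = 2.520×10^8 Pa = 252.0 MPa
eclogite: 3550 kg/m³ × 9.81 m/s² × 7220 m = 2.514×10^8 Pa = 251.4 MPa
Total = 5.491 + 20.04 + 108.1 + 252.0 + 251.4 = 637.05 MPa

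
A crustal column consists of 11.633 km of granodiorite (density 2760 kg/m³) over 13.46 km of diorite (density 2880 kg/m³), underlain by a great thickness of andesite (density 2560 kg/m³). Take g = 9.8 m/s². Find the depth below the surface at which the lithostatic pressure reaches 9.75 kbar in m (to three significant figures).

36300 m

Pressure at base of upper layers: 2760×9.8×11633 + 2880×9.8×13460 = 6.945×10^8 Pa = 6.945 kbar
Remaining pressure to be supplied by andesite: 9.750×10^8 − 6.945×10^8 = 2.805×10^8 Pa
Additional depth in andesite = 2.805×10^8 Pa / (2560 kg/m³ × 9.8 m/s²) = 11179 m
Total depth = 25093 m + 11179 m = 36272 m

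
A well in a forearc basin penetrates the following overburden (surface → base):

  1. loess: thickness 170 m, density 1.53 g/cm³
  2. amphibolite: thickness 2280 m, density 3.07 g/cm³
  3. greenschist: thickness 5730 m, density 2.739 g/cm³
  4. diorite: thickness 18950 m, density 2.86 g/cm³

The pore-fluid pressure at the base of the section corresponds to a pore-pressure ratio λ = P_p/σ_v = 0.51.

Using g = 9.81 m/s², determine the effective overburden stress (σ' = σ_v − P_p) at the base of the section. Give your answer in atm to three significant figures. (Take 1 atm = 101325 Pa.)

3660 atm

Overburden (lithostatic) stress σ_v:
loess: 1530 kg/m³ × 9.81 m/s² × 170 m = 2.552×10^6 Pa = 2.552 MPa
amphibolite: 3070 kg/m³ × 9.81 m/s² × 2280 m = 6.867×10^7 Pa = 68.67 MPa
greenschist: 2739 kg/m³ × 9.81 m/s² × 5730 m = 1.540×10^8 Pa = 154.0 MPa
diorite: 2860 kg/m³ × 9.81 m/s² × 18950 m = 5.317×10^8 Pa = 531.7 MPa
Total = 2.552 + 68.67 + 154.0 + 531.7 = 756.85 MPa
Pore pressure P_p = λ·σ_v = 0.51 × 756.9 MPa = 386.0 MPa
Effective stress σ' = σ_v − P_p = 756.9 − 386.0 = 370.86 MPa = 3660.1 atm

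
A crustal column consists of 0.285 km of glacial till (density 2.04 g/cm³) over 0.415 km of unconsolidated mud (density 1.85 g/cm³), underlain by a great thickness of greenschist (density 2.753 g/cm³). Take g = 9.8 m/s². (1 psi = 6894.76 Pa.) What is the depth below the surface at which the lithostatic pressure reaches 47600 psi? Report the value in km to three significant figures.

12.4 km

Pressure at base of upper layers: 2040×9.8×285 + 1850×9.8×415 = 1.322×10^7 Pa = 1918 psi
Remaining pressure to be supplied by greenschist: 3.282×10^8 − 1.322×10^7 = 3.150×10^8 Pa
Additional depth in greenschist = 3.150×10^8 Pa / (2753 kg/m³ × 9.8 m/s²) = 11674 m
Total depth = 700 m + 11674 m = 12374 m
= 12.374 km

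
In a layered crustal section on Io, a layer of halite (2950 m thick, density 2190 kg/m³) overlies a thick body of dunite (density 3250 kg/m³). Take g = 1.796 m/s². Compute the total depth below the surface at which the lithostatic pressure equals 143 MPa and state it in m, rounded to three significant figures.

Pressure at base of upper layers: 2190×1.796×2950 = 1.160×10^7 Pa = 11.60 MPa
Remaining pressure to be supplied by dunite: 1.430×10^8 − 1.160×10^7 = 1.314×10^8 Pa
Additional depth in dunite = 1.314×10^8 Pa / (3250 kg/m³ × 1.796 m/s²) = 22511 m
Total depth = 2950 m + 22511 m = 25461 m

25500 m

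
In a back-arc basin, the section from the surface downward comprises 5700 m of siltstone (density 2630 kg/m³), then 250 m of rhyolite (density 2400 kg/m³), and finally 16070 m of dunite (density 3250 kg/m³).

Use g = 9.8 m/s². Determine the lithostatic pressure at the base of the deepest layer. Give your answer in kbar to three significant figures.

6.65 kbar

siltstone: 2630 kg/m³ × 9.8 m/s² × 5700 m = 1.469×10^8 Pa = 1.469 kbar
rhyolite: 2400 kg/m³ × 9.8 m/s² × 250 m = 5.880×10^6 Pa = 0.05880 kbar
dunite: 3250 kg/m³ × 9.8 m/s² × 16070 m = 5.118×10^8 Pa = 5.118 kbar
Total = 1.469 + 0.05880 + 5.118 = 6.6462 kbar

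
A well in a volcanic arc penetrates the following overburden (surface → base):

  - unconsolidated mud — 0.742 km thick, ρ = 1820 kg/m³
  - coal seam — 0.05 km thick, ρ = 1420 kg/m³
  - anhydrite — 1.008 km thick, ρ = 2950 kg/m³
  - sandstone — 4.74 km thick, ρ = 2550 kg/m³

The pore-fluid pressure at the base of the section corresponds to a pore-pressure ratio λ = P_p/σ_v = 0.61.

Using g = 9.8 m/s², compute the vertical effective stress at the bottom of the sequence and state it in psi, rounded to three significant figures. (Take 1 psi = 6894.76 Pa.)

Overburden (lithostatic) stress σ_v:
unconsolidated mud: 1820 kg/m³ × 9.8 m/s² × 742 m = 1.323×10^7 Pa = 13.23 MPa
coal seam: 1420 kg/m³ × 9.8 m/s² × 50 m = 6.958×10^5 Pa = 0.6958 MPa
anhydrite: 2950 kg/m³ × 9.8 m/s² × 1008 m = 2.914×10^7 Pa = 29.14 MPa
sandstone: 2550 kg/m³ × 9.8 m/s² × 4740 m = 1.185×10^8 Pa = 118.5 MPa
Total = 13.23 + 0.6958 + 29.14 + 118.5 = 161.52 MPa
Pore pressure P_p = λ·σ_v = 0.61 × 161.5 MPa = 98.53 MPa
Effective stress σ' = σ_v − P_p = 161.5 − 98.53 = 62.994 MPa = 9136.6 psi

9140 psi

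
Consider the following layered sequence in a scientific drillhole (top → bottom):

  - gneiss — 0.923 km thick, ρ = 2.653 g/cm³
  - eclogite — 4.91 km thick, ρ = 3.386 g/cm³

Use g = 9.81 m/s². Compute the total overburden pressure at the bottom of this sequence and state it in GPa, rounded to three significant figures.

0.187 GPa

gneiss: 2653 kg/m³ × 9.81 m/s² × 923 m = 2.402×10^7 Pa = 0.02402 GPa
eclogite: 3386 kg/m³ × 9.81 m/s² × 4910 m = 1.631×10^8 Pa = 0.1631 GPa
Total = 0.02402 + 0.1631 = 0.18712 GPa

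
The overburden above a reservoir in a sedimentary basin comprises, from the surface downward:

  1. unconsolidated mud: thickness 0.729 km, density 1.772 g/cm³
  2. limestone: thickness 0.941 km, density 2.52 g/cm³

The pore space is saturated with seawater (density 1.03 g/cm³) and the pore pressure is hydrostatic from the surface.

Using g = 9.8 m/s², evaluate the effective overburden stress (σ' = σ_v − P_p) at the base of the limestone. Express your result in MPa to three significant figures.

19.0 MPa

Overburden (lithostatic) stress σ_v:
unconsolidated mud: 1772 kg/m³ × 9.8 m/s² × 729 m = 1.266×10^7 Pa = 12.66 MPa
limestone: 2520 kg/m³ × 9.8 m/s² × 941 m = 2.324×10^7 Pa = 23.24 MPa
Total = 12.66 + 23.24 = 35.898 MPa
Pore pressure P_p = 1030 kg/m³ × 9.8 m/s² × 1670 m = 1.686×10^7 Pa = 16.86 MPa
Effective stress σ' = σ_v − P_p = 35.90 − 16.86 = 19.041 MPa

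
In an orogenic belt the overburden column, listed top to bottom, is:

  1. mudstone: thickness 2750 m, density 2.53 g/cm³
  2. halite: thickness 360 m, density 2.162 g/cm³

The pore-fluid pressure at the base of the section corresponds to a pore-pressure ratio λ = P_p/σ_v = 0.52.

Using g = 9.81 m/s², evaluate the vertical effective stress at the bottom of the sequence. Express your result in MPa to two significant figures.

36 MPa

Overburden (lithostatic) stress σ_v:
mudstone: 2530 kg/m³ × 9.81 m/s² × 2750 m = 6.825×10^7 Pa = 68.25 MPa
halite: 2162 kg/m³ × 9.81 m/s² × 360 m = 7.635×10^6 Pa = 7.635 MPa
Total = 68.25 + 7.635 = 75.888 MPa
Pore pressure P_p = λ·σ_v = 0.52 × 75.89 MPa = 39.46 MPa
Effective stress σ' = σ_v − P_p = 75.89 − 39.46 = 36.426 MPa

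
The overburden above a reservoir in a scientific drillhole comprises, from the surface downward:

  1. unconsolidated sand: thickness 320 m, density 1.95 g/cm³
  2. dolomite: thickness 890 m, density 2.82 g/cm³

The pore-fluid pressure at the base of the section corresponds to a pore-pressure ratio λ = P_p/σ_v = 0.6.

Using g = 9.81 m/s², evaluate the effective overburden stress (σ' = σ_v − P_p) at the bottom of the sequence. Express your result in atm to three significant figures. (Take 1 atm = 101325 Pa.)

121 atm

Overburden (lithostatic) stress σ_v:
unconsolidated sand: 1950 kg/m³ × 9.81 m/s² × 320 m = 6.121×10^6 Pa = 6.121 MPa
dolomite: 2820 kg/m³ × 9.81 m/s² × 890 m = 2.462×10^7 Pa = 24.62 MPa
Total = 6.121 + 24.62 = 30.743 MPa
Pore pressure P_p = λ·σ_v = 0.6 × 30.74 MPa = 18.45 MPa
Effective stress σ' = σ_v − P_p = 30.74 − 18.45 = 12.297 MPa = 121.36 atm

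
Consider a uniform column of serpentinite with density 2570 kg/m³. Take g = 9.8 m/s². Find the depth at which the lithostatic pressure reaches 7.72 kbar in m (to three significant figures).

h = P/(ρg) = 7.72 kbar / (2570 kg/m³ × 9.8 m/s²) = 7.720×10^8 Pa / 25186 Pa/m = 30652 m

30700 m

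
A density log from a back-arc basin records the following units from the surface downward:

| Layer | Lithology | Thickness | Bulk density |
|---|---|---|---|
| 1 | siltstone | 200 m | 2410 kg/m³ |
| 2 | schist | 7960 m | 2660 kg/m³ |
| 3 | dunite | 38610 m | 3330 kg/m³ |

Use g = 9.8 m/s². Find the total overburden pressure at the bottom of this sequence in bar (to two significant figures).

siltstone: 2410 kg/m³ × 9.8 m/s² × 200 m = 4.724×10^6 Pa = 47.24 bar
schist: 2660 kg/m³ × 9.8 m/s² × 7960 m = 2.075×10^8 Pa = 2075 bar
dunite: 3330 kg/m³ × 9.8 m/s² × 38610 m = 1.260×10^9 Pa = 12600 bar
Total = 47.24 + 2075 + 12600 = 14722 bar

15000 bar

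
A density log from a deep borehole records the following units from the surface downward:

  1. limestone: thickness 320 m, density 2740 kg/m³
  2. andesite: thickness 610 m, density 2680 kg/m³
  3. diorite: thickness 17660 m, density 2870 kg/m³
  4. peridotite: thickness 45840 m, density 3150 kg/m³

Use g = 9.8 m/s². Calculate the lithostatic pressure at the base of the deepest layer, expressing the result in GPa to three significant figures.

1.94 GPa

limestone: 2740 kg/m³ × 9.8 m/s² × 320 m = 8.593×10^6 Pa = 8.593×10^-3 GPa
andesite: 2680 kg/m³ × 9.8 m/s² × 610 m = 1.602×10^7 Pa = 0.01602 GPa
diorite: 2870 kg/m³ × 9.8 m/s² × 17660 m = 4.967×10^8 Pa = 0.4967 GPa
peridotite: 3150 kg/m³ × 9.8 m/s² × 45840 m = 1.415×10^9 Pa = 1.415 GPa
Total = 8.593×10^-3 + 0.01602 + 0.4967 + 1.415 = 1.9364 GPa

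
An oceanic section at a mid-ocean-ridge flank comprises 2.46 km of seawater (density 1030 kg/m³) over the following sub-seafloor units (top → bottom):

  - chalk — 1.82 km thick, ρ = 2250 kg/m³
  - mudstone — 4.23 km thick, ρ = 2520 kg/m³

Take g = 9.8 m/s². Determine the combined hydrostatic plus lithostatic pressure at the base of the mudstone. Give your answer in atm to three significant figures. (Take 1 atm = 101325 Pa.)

1670 atm

seawater: 1030 kg/m³ × 9.8 m/s² × 2460 m = 2.483×10^7 Pa = 245.1 atm
chalk: 2250 kg/m³ × 9.8 m/s² × 1820 m = 4.013×10^7 Pa = 396.1 atm
mudstone: 2520 kg/m³ × 9.8 m/s² × 4230 m = 1.045×10^8 Pa = 1031 atm
Total = 245.1 + 396.1 + 1031 = 1672.1 atm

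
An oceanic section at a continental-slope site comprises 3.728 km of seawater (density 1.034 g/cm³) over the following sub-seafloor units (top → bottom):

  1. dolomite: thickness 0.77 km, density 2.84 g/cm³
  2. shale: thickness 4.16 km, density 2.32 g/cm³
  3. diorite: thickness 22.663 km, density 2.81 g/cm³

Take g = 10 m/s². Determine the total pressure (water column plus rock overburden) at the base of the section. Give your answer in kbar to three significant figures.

7.94 kbar

seawater: 1034 kg/m³ × 10 m/s² × 3728 m = 3.855×10^7 Pa = 0.3855 kbar
dolomite: 2840 kg/m³ × 10 m/s² × 770 m = 2.187×10^7 Pa = 0.2187 kbar
shale: 2320 kg/m³ × 10 m/s² × 4160 m = 9.651×10^7 Pa = 0.9651 kbar
diorite: 2810 kg/m³ × 10 m/s² × 22663 m = 6.368×10^8 Pa = 6.368 kbar
Total = 0.3855 + 0.2187 + 0.9651 + 6.368 = 7.9376 kbar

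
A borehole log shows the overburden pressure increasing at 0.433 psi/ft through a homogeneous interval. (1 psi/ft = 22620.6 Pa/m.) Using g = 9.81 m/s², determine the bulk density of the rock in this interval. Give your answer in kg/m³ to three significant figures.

ρ = (dP/dz)/g = 0.433 psi/ft / 9.81 m/s² = 9794.7 Pa/m / 9.81 m/s² = 998.44 kg/m³

998 kg/m³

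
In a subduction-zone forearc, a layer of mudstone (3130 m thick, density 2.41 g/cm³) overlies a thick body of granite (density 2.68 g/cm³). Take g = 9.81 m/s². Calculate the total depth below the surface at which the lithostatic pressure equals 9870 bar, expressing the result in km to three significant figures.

Pressure at base of upper layers: 2410×9.81×3130 = 7.400×10^7 Pa = 740.0 bar
Remaining pressure to be supplied by granite: 9.870×10^8 − 7.400×10^7 = 9.130×10^8 Pa
Additional depth in granite = 9.130×10^8 Pa / (2680 kg/m³ × 9.81 m/s²) = 34727 m
Total depth = 3130 m + 34727 m = 37857 m
= 37.857 km

37.9 km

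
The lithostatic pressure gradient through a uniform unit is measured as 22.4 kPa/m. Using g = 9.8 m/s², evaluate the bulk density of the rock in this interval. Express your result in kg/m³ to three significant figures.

2290 kg/m³

ρ = (dP/dz)/g = 22.4 kPa/m / 9.8 m/s² = 22400 Pa/m / 9.8 m/s² = 2285.7 kg/m³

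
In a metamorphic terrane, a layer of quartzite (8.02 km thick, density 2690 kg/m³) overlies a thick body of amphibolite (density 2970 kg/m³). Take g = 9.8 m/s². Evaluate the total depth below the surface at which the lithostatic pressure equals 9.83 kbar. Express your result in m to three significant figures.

Pressure at base of upper layers: 2690×9.8×8020 = 2.114×10^8 Pa = 2.114 kbar
Remaining pressure to be supplied by amphibolite: 9.830×10^8 − 2.114×10^8 = 7.716×10^8 Pa
Additional depth in amphibolite = 7.716×10^8 Pa / (2970 kg/m³ × 9.8 m/s²) = 26509 m
Total depth = 8020 m + 26509 m = 34529 m

34500 m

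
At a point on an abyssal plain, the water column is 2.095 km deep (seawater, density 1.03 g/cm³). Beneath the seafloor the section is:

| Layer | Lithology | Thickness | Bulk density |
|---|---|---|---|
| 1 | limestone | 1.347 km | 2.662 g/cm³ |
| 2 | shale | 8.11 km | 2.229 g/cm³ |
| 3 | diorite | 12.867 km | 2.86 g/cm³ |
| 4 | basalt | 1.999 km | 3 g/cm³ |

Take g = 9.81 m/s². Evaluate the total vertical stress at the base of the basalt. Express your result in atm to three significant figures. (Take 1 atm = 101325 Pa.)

6450 atm

seawater: 1030 kg/m³ × 9.81 m/s² × 2095 m = 2.117×10^7 Pa = 208.9 atm
limestone: 2662 kg/m³ × 9.81 m/s² × 1347 m = 3.518×10^7 Pa = 347.2 atm
shale: 2229 kg/m³ × 9.81 m/s² × 8110 m = 1.773×10^8 Pa = 1750 atm
diorite: 2860 kg/m³ × 9.81 m/s² × 12867 m = 3.610×10^8 Pa = 3563 atm
basalt: 3000 kg/m³ × 9.81 m/s² × 1999 m = 5.883×10^7 Pa = 580.6 atm
Total = 208.9 + 347.2 + 1750 + 3563 + 580.6 = 6449.7 atm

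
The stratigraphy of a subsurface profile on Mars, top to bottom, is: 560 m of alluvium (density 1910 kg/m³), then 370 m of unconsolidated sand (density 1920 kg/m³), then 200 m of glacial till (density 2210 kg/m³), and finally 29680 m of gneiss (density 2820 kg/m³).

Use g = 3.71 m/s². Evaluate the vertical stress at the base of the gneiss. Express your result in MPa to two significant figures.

alluvium: 1910 kg/m³ × 3.71 m/s² × 560 m = 3.968×10^6 Pa = 3.968 MPa
unconsolidated sand: 1920 kg/m³ × 3.71 m/s² × 370 m = 2.636×10^6 Pa = 2.636 MPa
glacial till: 2210 kg/m³ × 3.71 m/s² × 200 m = 1.640×10^6 Pa = 1.640 MPa
gneiss: 2820 kg/m³ × 3.71 m/s² × 29680 m = 3.105×10^8 Pa = 310.5 MPa
Total = 3.968 + 2.636 + 1.640 + 310.5 = 318.76 MPa

320 MPa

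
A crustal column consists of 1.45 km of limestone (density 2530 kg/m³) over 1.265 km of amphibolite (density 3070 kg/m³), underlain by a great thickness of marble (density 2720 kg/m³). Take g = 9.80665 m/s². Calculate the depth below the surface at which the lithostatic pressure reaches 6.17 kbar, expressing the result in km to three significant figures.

Pressure at base of upper layers: 2530×9.80665×1450 + 3070×9.80665×1265 = 7.406×10^7 Pa = 0.7406 kbar
Remaining pressure to be supplied by marble: 6.170×10^8 − 7.406×10^7 = 5.429×10^8 Pa
Additional depth in marble = 5.429×10^8 Pa / (2720 kg/m³ × 9.80665 m/s²) = 20355 m
Total depth = 2715 m + 20355 m = 23070 m
= 23.070 km

23.1 km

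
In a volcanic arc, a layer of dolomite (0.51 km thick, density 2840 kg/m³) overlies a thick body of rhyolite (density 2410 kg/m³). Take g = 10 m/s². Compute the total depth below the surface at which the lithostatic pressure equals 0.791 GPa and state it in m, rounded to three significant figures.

32700 m

Pressure at base of upper layers: 2840×10×510 = 1.448×10^7 Pa = 0.01448 GPa
Remaining pressure to be supplied by rhyolite: 7.910×10^8 − 1.448×10^7 = 7.765×10^8 Pa
Additional depth in rhyolite = 7.765×10^8 Pa / (2410 kg/m³ × 10 m/s²) = 32221 m
Total depth = 510 m + 32221 m = 32731 m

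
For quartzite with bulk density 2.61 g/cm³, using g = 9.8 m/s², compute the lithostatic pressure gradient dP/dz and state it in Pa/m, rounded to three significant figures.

25600 Pa/m

dP/dz = ρg = 2610 kg/m³ × 9.8 m/s² = 25578 Pa/m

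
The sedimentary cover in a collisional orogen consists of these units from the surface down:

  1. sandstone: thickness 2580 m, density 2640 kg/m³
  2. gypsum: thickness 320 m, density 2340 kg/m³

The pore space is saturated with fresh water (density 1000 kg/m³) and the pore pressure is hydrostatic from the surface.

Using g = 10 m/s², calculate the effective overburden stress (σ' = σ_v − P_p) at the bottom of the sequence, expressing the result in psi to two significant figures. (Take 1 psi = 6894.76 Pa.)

6800 psi

Overburden (lithostatic) stress σ_v:
sandstone: 2640 kg/m³ × 10 m/s² × 2580 m = 6.811×10^7 Pa = 68.11 MPa
gypsum: 2340 kg/m³ × 10 m/s² × 320 m = 7.488×10^6 Pa = 7.488 MPa
Total = 68.11 + 7.488 = 75.600 MPa
Pore pressure P_p = 1000 kg/m³ × 10 m/s² × 2900 m = 2.900×10^7 Pa = 29.00 MPa
Effective stress σ' = σ_v − P_p = 75.60 − 29.00 = 46.600 MPa = 6758.8 psi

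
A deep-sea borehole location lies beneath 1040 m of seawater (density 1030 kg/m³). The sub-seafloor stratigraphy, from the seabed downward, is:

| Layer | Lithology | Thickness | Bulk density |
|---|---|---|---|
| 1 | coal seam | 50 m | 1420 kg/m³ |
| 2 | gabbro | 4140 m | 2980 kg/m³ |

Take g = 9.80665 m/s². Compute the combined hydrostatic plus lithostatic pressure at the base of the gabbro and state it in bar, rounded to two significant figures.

seawater: 1030 kg/m³ × 9.80665 m/s² × 1040 m = 1.050×10^7 Pa = 105.0 bar
coal seam: 1420 kg/m³ × 9.80665 m/s² × 50 m = 6.963×10^5 Pa = 6.963 bar
gabbro: 2980 kg/m³ × 9.80665 m/s² × 4140 m = 1.210×10^8 Pa = 1210 bar
Total = 105.0 + 6.963 + 1210 = 1321.9 bar

1300 bar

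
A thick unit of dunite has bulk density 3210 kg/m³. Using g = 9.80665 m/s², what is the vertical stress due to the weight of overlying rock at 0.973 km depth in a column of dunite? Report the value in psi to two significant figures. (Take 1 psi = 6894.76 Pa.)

4400 psi

dunite: 3210 kg/m³ × 9.80665 m/s² × 973 m = 3.063×10^7 Pa = 4442 psi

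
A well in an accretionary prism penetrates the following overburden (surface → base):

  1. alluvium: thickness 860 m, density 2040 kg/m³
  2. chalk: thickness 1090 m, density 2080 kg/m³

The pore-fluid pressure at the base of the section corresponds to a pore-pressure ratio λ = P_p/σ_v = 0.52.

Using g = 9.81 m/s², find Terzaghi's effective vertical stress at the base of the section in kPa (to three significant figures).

18900 kPa

Overburden (lithostatic) stress σ_v:
alluvium: 2040 kg/m³ × 9.81 m/s² × 860 m = 1.721×10^7 Pa = 17.21 MPa
chalk: 2080 kg/m³ × 9.81 m/s² × 1090 m = 2.224×10^7 Pa = 22.24 MPa
Total = 17.21 + 22.24 = 39.452 MPa
Pore pressure P_p = λ·σ_v = 0.52 × 39.45 MPa = 20.51 MPa
Effective stress σ' = σ_v − P_p = 39.45 − 20.51 = 18.937 MPa = 18937 kPa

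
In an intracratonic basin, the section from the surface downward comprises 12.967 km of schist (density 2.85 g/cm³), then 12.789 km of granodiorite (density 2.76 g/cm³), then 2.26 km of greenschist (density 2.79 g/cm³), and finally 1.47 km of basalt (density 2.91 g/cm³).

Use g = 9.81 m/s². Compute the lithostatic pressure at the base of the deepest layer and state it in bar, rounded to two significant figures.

8100 bar

schist: 2850 kg/m³ × 9.81 m/s² × 12967 m = 3.625×10^8 Pa = 3625 bar
granodiorite: 2760 kg/m³ × 9.81 m/s² × 12789 m = 3.463×10^8 Pa = 3463 bar
greenschist: 2790 kg/m³ × 9.81 m/s² × 2260 m = 6.186×10^7 Pa = 618.6 bar
basalt: 2910 kg/m³ × 9.81 m/s² × 1470 m = 4.196×10^7 Pa = 419.6 bar
Total = 3625 + 3463 + 618.6 + 419.6 = 8126.3 bar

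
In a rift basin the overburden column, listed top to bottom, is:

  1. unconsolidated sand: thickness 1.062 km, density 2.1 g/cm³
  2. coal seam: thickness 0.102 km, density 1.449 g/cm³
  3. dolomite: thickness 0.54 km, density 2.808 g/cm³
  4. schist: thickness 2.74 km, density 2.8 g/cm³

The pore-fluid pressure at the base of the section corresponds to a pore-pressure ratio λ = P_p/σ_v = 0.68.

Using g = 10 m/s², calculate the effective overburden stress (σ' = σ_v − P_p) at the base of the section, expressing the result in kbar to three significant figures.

Overburden (lithostatic) stress σ_v:
unconsolidated sand: 2100 kg/m³ × 10 m/s² × 1062 m = 2.230×10^7 Pa = 22.30 MPa
coal seam: 1449 kg/m³ × 10 m/s² × 102 m = 1.478×10^6 Pa = 1.478 MPa
dolomite: 2808 kg/m³ × 10 m/s² × 540 m = 1.516×10^7 Pa = 15.16 MPa
schist: 2800 kg/m³ × 10 m/s² × 2740 m = 7.672×10^7 Pa = 76.72 MPa
Total = 22.30 + 1.478 + 15.16 + 76.72 = 115.66 MPa
Pore pressure P_p = λ·σ_v = 0.68 × 115.7 MPa = 78.65 MPa
Effective stress σ' = σ_v − P_p = 115.7 − 78.65 = 37.012 MPa = 0.37012 kbar

0.370 kbar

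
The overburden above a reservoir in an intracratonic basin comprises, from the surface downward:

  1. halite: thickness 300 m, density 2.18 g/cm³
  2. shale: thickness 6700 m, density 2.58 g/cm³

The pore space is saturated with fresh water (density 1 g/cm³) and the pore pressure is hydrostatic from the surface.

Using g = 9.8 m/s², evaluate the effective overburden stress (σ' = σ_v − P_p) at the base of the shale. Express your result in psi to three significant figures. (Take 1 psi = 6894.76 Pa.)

Overburden (lithostatic) stress σ_v:
halite: 2180 kg/m³ × 9.8 m/s² × 300 m = 6.409×10^6 Pa = 6.409 MPa
shale: 2580 kg/m³ × 9.8 m/s² × 6700 m = 1.694×10^8 Pa = 169.4 MPa
Total = 6.409 + 169.4 = 175.81 MPa
Pore pressure P_p = 1000 kg/m³ × 9.8 m/s² × 7000 m = 6.860×10^7 Pa = 68.60 MPa
Effective stress σ' = σ_v − P_p = 175.8 − 68.60 = 107.21 MPa = 15550 psi

15500 psi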